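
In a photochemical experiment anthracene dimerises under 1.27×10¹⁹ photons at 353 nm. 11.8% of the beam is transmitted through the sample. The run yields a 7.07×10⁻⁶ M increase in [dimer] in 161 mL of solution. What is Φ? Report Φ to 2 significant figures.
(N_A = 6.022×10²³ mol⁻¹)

Product: (7.07×10⁻⁶ M)(0.161 L) = 1.138×10⁻⁶ mol.
Moles of photons: 1.27×10¹⁹ / 6.022×10²³ = 2.109×10⁻⁵ mol.
Fraction absorbed: 1 − 11.8/100 = 0.8820.
Photons absorbed: 0.8820 × 2.109×10⁻⁵ = 1.860×10⁻⁵ mol.
Φ = 1.138×10⁻⁶ mol / 1.860×10⁻⁵ mol photons = 0.061.

Φ = 0.061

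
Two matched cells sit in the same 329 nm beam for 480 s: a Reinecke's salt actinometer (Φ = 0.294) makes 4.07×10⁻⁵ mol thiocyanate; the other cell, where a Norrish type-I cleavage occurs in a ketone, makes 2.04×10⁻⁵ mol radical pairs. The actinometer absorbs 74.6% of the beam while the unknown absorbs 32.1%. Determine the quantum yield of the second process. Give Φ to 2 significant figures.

Φ = 0.34

Photons absorbed by the actinometer: 4.07×10⁻⁵ / 0.294 = 1.384×10⁻⁴ mol.
Incident flux: 1.384×10⁻⁴ / 0.746 = 1.855×10⁻⁴ einstein.
Absorbed by unknown: 0.321 × 1.855×10⁻⁴ = 5.955×10⁻⁵ mol.
Φ(unknown) = 2.04×10⁻⁵ / 5.955×10⁻⁵ = 0.34.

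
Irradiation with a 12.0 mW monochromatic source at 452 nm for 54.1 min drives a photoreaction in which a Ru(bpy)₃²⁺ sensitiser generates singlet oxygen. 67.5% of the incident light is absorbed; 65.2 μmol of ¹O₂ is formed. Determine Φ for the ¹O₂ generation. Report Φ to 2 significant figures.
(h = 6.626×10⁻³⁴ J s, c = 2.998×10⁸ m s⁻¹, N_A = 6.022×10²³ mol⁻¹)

Product: 65.2 μmol = 6.52×10⁻⁵ mol.
Photon energy at 452 nm: hc/λ = (6.626×10⁻³⁴)(2.998×10⁸)/(452×10⁻⁹) = 4.395×10⁻¹⁹ J.
Energy delivered: (12.0 mW)(3246 s) = 38.95 J.
Photons incident: 38.95 / 4.395×10⁻¹⁹ = 8.862×10¹⁹, i.e. 8.862×10¹⁹/6.022×10²³ = 1.472×10⁻⁴ mol.
Photons absorbed: 0.675 × 1.472×10⁻⁴ = 9.936×10⁻⁵ mol.
Φ = 6.52×10⁻⁵ mol / 9.936×10⁻⁵ mol photons = 0.66.

Φ = 0.66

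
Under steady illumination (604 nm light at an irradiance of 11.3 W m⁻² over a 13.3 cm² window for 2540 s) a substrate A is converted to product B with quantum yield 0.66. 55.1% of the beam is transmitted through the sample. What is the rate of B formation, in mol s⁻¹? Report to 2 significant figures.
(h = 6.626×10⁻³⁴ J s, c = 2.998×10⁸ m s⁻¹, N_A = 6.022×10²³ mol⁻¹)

2.2×10⁻⁸ mol s⁻¹

Photon energy at 604 nm: hc/λ = (6.626×10⁻³⁴)(2.998×10⁸)/(604×10⁻⁹) = 3.289×10⁻¹⁹ J.
Energy delivered: (11.3 W m⁻²)(13.3×10⁻⁴ m²)(2540 s) = 38.17 J.
Photons incident: 38.17 / 3.289×10⁻¹⁹ = 1.161×10²⁰, i.e. 1.161×10²⁰/6.022×10²³ = 1.928×10⁻⁴ mol.
Fraction absorbed: 1 − 55.1/100 = 0.4490.
Photons absorbed: 0.4490 × 1.928×10⁻⁴ = 8.657×10⁻⁵ mol.
Product formed: 0.66 × 8.657×10⁻⁵ = 5.714×10⁻⁵ mol.
Rate: 5.714×10⁻⁵ / 2540 s = 2.2×10⁻⁸ mol s⁻¹.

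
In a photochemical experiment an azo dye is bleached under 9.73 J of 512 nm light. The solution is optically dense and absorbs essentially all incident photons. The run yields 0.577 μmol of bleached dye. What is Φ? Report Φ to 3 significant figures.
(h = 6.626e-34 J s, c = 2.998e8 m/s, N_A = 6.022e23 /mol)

Φ = 0.0139

Product: 0.577 μmol = 5.77e-7 mol.
Photon energy at 512 nm: hc/λ = (6.626e-34)(2.998e8)/(512e-9) = 3.880e-19 J.
Photons incident: 9.73 / 3.880e-19 = 2.508e19, i.e. 2.508e19/6.022e23 = 4.165e-5 mol.
Φ = 5.77e-7 mol / 4.165e-5 mol photons = 0.0139.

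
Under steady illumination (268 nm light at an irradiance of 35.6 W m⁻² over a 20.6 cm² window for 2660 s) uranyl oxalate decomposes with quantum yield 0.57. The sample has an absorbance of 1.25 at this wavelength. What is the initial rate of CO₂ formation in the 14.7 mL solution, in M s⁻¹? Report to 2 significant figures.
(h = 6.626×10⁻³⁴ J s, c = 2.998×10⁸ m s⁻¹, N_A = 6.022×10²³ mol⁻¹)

6.0×10⁻⁶ M s⁻¹

Photon energy at 268 nm: hc/λ = (6.626×10⁻³⁴)(2.998×10⁸)/(268×10⁻⁹) = 7.412×10⁻¹⁹ J.
Energy delivered: (35.6 W m⁻²)(20.6×10⁻⁴ m²)(2660 s) = 195.1 J.
Photons incident: 195.1 / 7.412×10⁻¹⁹ = 2.632×10²⁰, i.e. 2.632×10²⁰/6.022×10²³ = 4.371×10⁻⁴ mol.
Fraction absorbed: 1 − 10^(−1.25) = 0.9438.
Photons absorbed: 0.9438 × 4.371×10⁻⁴ = 4.125×10⁻⁴ mol.
Product formed: 0.57 × 4.125×10⁻⁴ = 2.351×10⁻⁴ mol.
Rate: 2.351×10⁻⁴ mol / (2660 s × 0.0147 L) = 6.0×10⁻⁶ M s⁻¹.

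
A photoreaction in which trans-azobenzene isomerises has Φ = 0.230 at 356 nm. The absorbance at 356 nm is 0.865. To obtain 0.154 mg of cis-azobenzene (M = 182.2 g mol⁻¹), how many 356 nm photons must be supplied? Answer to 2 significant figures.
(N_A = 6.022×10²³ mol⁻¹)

2.6×10¹⁸ photons

Product: 0.154 mg / 182.2 g mol⁻¹ = 8.452×10⁻⁷ mol.
Photons that must be absorbed: 8.452×10⁻⁷ / 0.230 = 3.675×10⁻⁶ mol.
Fraction absorbed: 1 − 10^(−0.865) = 0.8635.
Incident photons needed: 3.675×10⁻⁶ / 0.8635 = 4.256×10⁻⁶ mol.
Photon count: 4.256×10⁻⁶ × 6.022×10²³ = 2.6×10¹⁸.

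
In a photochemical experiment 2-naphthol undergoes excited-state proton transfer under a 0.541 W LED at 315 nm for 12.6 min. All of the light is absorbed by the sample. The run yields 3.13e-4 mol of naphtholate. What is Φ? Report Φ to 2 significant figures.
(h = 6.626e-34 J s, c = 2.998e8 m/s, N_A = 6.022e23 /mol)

Photon energy at 315 nm: hc/λ = (6.626e-34)(2.998e8)/(315e-9) = 6.306e-19 J.
Energy delivered: (0.541 W)(756 s) = 409.0 J.
Photons incident: 409.0 / 6.306e-19 = 6.486e20, i.e. 6.486e20/6.022e23 = 0.001077 mol.
Φ = 3.13e-4 mol / 0.001077 mol photons = 0.29.

Φ = 0.29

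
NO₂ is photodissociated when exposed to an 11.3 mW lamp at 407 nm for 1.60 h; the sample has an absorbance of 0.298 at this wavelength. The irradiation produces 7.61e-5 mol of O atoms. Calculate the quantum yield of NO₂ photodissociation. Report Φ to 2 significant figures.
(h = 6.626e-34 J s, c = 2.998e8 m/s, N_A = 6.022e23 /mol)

Φ = 0.69

Photon energy at 407 nm: hc/λ = (6.626e-34)(2.998e8)/(407e-9) = 4.881e-19 J.
Energy delivered: (11.3 mW)(5760 s) = 65.09 J.
Photons incident: 65.09 / 4.881e-19 = 1.334e20, i.e. 1.334e20/6.022e23 = 2.215e-4 mol.
Fraction absorbed: 1 − 10^(−0.298) = 0.4965.
Photons absorbed: 0.4965 × 2.215e-4 = 1.100e-4 mol.
Φ = 7.61e-5 mol / 1.100e-4 mol photons = 0.69.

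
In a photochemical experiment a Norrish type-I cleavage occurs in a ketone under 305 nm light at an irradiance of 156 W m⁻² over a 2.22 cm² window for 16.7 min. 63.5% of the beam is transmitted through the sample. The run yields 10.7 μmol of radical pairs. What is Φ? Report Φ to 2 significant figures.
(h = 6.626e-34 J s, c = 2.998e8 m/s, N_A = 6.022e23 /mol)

Product: 10.7 μmol = 1.07e-5 mol.
Photon energy at 305 nm: hc/λ = (6.626e-34)(2.998e8)/(305e-9) = 6.513e-19 J.
Energy delivered: (156 W m⁻²)(2.22e-4 m²)(1002 s) = 34.70 J.
Photons incident: 34.70 / 6.513e-19 = 5.328e19, i.e. 5.328e19/6.022e23 = 8.848e-5 mol.
Fraction absorbed: 1 − 63.5/100 = 0.3650.
Photons absorbed: 0.3650 × 8.848e-5 = 3.230e-5 mol.
Φ = 1.07e-5 mol / 3.230e-5 mol photons = 0.33.

Φ = 0.33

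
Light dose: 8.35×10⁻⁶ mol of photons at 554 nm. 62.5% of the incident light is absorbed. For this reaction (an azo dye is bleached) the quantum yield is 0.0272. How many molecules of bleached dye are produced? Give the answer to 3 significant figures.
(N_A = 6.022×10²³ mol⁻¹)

8.55×10¹⁶ molecules

Photons absorbed: 0.625 × 8.35×10⁻⁶ = 5.219×10⁻⁶ mol.
Product: Φ × n_abs = 0.0272 × 5.219×10⁻⁶ = 1.420×10⁻⁷ mol.
As a count: 1.420×10⁻⁷ × 6.022×10²³ = 8.55×10¹⁶.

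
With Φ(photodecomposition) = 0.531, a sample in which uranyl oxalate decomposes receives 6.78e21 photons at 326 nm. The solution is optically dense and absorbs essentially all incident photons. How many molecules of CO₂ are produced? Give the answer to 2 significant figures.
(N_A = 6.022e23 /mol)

3.6e21 molecules

Moles of photons: 6.78e21 / 6.022e23 = 0.01126 mol.
Product: Φ × n_abs = 0.531 × 0.01126 = 0.005979 mol.
As a count: 0.005979 × 6.022e23 = 3.6e21.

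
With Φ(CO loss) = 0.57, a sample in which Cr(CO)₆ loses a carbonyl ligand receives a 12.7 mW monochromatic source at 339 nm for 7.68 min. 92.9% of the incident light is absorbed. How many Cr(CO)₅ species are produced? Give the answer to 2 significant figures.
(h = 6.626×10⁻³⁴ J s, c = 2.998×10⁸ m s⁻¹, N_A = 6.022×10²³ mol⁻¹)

Photon energy at 339 nm: hc/λ = (6.626×10⁻³⁴)(2.998×10⁸)/(339×10⁻⁹) = 5.860×10⁻¹⁹ J.
Energy delivered: (12.7 mW)(460.8 s) = 5.852 J.
Photons incident: 5.852 / 5.860×10⁻¹⁹ = 9.986×10¹⁸, i.e. 9.986×10¹⁸/6.022×10²³ = 1.658×10⁻⁵ mol.
Photons absorbed: 0.929 × 1.658×10⁻⁵ = 1.540×10⁻⁵ mol.
Product: Φ × n_abs = 0.57 × 1.540×10⁻⁵ = 8.778×10⁻⁶ mol.
As a count: 8.778×10⁻⁶ × 6.022×10²³ = 5.3×10¹⁸.

5.3×10¹⁸ species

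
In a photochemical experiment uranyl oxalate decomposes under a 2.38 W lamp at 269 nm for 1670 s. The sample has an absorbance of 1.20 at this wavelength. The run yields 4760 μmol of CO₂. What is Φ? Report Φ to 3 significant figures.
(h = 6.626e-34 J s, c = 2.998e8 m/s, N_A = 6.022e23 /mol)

Product: 4760 μmol = 0.00476 mol.
Photon energy at 269 nm: hc/λ = (6.626e-34)(2.998e8)/(269e-9) = 7.385e-19 J.
Energy delivered: (2.38 W)(1670 s) = 3975 J.
Photons incident: 3975 / 7.385e-19 = 5.383e21, i.e. 5.383e21/6.022e23 = 0.008939 mol.
Fraction absorbed: 1 − 10^(−1.20) = 0.9369.
Photons absorbed: 0.9369 × 0.008939 = 0.008375 mol.
Φ = 0.00476 mol / 0.008375 mol photons = 0.568.

Φ = 0.568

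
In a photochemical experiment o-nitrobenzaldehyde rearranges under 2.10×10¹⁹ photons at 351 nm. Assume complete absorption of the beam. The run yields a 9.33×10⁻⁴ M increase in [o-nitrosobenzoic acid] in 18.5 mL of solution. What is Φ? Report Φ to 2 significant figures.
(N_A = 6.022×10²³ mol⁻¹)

Product: (9.33×10⁻⁴ M)(0.0185 L) = 1.726×10⁻⁵ mol.
Moles of photons: 2.10×10¹⁹ / 6.022×10²³ = 3.487×10⁻⁵ mol.
Φ = 1.726×10⁻⁵ mol / 3.487×10⁻⁵ mol photons = 0.49.

Φ = 0.49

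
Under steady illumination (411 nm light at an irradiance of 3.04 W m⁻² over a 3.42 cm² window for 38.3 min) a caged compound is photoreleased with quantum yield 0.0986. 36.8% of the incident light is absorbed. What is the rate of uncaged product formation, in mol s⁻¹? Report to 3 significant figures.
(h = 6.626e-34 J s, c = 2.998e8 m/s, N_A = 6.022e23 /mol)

1.30e-10 mol s⁻¹

Photon energy at 411 nm: hc/λ = (6.626e-34)(2.998e8)/(411e-9) = 4.833e-19 J.
Energy delivered: (3.04 W m⁻²)(3.42e-4 m²)(2298 s) = 2.389 J.
Photons incident: 2.389 / 4.833e-19 = 4.943e18, i.e. 4.943e18/6.022e23 = 8.208e-6 mol.
Photons absorbed: 0.368 × 8.208e-6 = 3.021e-6 mol.
Product formed: 0.0986 × 3.021e-6 = 2.979e-7 mol.
Rate: 2.979e-7 / 2298 s = 1.30e-10 mol s⁻¹.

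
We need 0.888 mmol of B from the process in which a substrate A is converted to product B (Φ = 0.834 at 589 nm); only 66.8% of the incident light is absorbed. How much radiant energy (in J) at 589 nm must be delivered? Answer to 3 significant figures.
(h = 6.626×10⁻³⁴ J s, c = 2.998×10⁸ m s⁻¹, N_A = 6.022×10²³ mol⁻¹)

324 J

Product: 0.888 mmol = 8.88×10⁻⁴ mol.
Photons that must be absorbed: 8.88×10⁻⁴ / 0.834 = 0.001065 mol.
Incident photons needed: 0.001065 / 0.668 = 0.001594 mol.
Photon energy: hc/λ = 3.373×10⁻¹⁹ J; per mole, 2.031×10⁵ J mol⁻¹.
Energy required: 0.001594 × 2.031×10⁵ = 324 J.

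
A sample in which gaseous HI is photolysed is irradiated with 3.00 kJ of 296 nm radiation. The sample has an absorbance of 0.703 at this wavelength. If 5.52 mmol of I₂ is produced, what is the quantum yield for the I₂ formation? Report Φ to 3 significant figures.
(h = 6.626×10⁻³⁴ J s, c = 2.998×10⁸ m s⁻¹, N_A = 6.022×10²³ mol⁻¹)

Product: 5.52 mmol = 0.00552 mol.
Photon energy at 296 nm: hc/λ = (6.626×10⁻³⁴)(2.998×10⁸)/(296×10⁻⁹) = 6.711×10⁻¹⁹ J.
Incident energy: 3.00 kJ = 3000 J.
Photons incident: 3000 / 6.711×10⁻¹⁹ = 4.470×10²¹, i.e. 4.470×10²¹/6.022×10²³ = 0.007423 mol.
Fraction absorbed: 1 − 10^(−0.703) = 0.8018.
Photons absorbed: 0.8018 × 0.007423 = 0.005952 mol.
Φ = 0.00552 mol / 0.005952 mol photons = 0.927.

Φ = 0.927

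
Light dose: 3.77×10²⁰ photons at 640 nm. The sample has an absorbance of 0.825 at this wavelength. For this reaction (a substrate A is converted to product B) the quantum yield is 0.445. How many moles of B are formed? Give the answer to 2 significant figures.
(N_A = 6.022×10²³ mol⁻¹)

2.4×10⁻⁴ mol

Moles of photons: 3.77×10²⁰ / 6.022×10²³ = 6.260×10⁻⁴ mol.
Fraction absorbed: 1 − 10^(−0.825) = 0.8504.
Photons absorbed: 0.8504 × 6.260×10⁻⁴ = 5.324×10⁻⁴ mol.
Product: Φ × n_abs = 0.445 × 5.324×10⁻⁴ = 2.369×10⁻⁴ mol.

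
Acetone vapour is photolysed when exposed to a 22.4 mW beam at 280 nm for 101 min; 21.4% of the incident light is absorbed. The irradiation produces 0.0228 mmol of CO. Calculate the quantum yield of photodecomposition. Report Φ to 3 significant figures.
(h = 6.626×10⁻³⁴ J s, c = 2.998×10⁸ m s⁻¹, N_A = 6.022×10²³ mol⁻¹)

Product: 0.0228 mmol = 2.28×10⁻⁵ mol.
Photon energy at 280 nm: hc/λ = (6.626×10⁻³⁴)(2.998×10⁸)/(280×10⁻⁹) = 7.095×10⁻¹⁹ J.
Energy delivered: (22.4 mW)(6060 s) = 135.7 J.
Photons incident: 135.7 / 7.095×10⁻¹⁹ = 1.913×10²⁰, i.e. 1.913×10²⁰/6.022×10²³ = 3.177×10⁻⁴ mol.
Photons absorbed: 0.214 × 3.177×10⁻⁴ = 6.799×10⁻⁵ mol.
Φ = 2.28×10⁻⁵ mol / 6.799×10⁻⁵ mol photons = 0.335.

Φ = 0.335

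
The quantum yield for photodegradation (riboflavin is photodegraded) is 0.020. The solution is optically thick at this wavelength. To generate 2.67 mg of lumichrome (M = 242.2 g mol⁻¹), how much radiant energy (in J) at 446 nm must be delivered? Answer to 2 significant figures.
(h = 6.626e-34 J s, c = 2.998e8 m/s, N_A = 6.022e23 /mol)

Product: 2.67 mg / 242.2 g mol⁻¹ = 1.102e-5 mol.
Photons that must be absorbed: 1.102e-5 / 0.020 = 5.510e-4 mol.
Photon energy: hc/λ = 4.454e-19 J; per mole, 2.682e5 J mol⁻¹.
Energy required: 5.510e-4 × 2.682e5 = 150 J.

150 J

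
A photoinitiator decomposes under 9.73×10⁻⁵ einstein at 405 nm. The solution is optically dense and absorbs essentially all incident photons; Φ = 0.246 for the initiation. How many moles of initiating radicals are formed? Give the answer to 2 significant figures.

2.4×10⁻⁵ mol

Product: Φ × n_abs = 0.246 × 9.73×10⁻⁵ = 2.394×10⁻⁵ mol.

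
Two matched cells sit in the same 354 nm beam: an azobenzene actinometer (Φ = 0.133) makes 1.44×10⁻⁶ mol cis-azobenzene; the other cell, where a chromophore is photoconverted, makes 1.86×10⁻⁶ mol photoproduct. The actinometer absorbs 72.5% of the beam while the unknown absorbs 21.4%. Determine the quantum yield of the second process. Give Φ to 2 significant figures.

Photons absorbed by the actinometer: 1.44×10⁻⁶ / 0.133 = 1.083×10⁻⁵ mol.
Incident flux: 1.083×10⁻⁵ / 0.725 = 1.494×10⁻⁵ einstein.
Absorbed by unknown: 0.214 × 1.494×10⁻⁵ = 3.197×10⁻⁶ mol.
Φ(unknown) = 1.86×10⁻⁶ / 3.197×10⁻⁶ = 0.58.

Φ = 0.58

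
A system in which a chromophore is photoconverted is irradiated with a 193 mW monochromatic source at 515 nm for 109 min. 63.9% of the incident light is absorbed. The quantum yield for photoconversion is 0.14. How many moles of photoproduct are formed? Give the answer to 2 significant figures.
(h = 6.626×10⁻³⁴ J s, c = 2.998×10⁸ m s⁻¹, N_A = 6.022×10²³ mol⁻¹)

Photon energy at 515 nm: hc/λ = (6.626×10⁻³⁴)(2.998×10⁸)/(515×10⁻⁹) = 3.857×10⁻¹⁹ J.
Energy delivered: (193 mW)(6540 s) = 1262 J.
Photons incident: 1262 / 3.857×10⁻¹⁹ = 3.272×10²¹, i.e. 3.272×10²¹/6.022×10²³ = 0.005433 mol.
Photons absorbed: 0.639 × 0.005433 = 0.003472 mol.
Product: Φ × n_abs = 0.14 × 0.003472 = 4.861×10⁻⁴ mol.

4.9×10⁻⁴ mol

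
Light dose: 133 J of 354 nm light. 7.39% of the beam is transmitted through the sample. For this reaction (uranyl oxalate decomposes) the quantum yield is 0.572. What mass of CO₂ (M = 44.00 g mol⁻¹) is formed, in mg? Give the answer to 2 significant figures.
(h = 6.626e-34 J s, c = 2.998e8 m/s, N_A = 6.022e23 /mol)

Photon energy at 354 nm: hc/λ = (6.626e-34)(2.998e8)/(354e-9) = 5.612e-19 J.
Photons incident: 133 / 5.612e-19 = 2.370e20, i.e. 2.370e20/6.022e23 = 3.936e-4 mol.
Fraction absorbed: 1 − 7.39/100 = 0.9261.
Photons absorbed: 0.9261 × 3.936e-4 = 3.645e-4 mol.
Product: Φ × n_abs = 0.572 × 3.645e-4 = 2.085e-4 mol.
Mass: 2.085e-4 × 44.00 = 0.009174 g = 9.2 mg.

9.2 mg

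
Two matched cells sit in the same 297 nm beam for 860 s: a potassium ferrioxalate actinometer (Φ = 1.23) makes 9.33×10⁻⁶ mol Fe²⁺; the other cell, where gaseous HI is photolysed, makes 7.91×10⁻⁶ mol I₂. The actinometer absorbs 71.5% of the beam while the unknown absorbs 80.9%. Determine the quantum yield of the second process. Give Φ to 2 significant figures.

Φ = 0.92

Photons absorbed by the actinometer: 9.33×10⁻⁶ / 1.23 = 7.585×10⁻⁶ mol.
Incident flux: 7.585×10⁻⁶ / 0.715 = 1.061×10⁻⁵ einstein.
Absorbed by unknown: 0.809 × 1.061×10⁻⁵ = 8.583×10⁻⁶ mol.
Φ(unknown) = 7.91×10⁻⁶ / 8.583×10⁻⁶ = 0.92.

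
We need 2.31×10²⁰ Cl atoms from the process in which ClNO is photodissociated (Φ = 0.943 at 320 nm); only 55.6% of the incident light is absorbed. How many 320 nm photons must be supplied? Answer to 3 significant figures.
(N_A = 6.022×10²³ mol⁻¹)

Product: 2.31×10²⁰ / 6.022×10²³ = 3.836×10⁻⁴ mol.
Photons that must be absorbed: 3.836×10⁻⁴ / 0.943 = 4.068×10⁻⁴ mol.
Incident photons needed: 4.068×10⁻⁴ / 0.556 = 7.317×10⁻⁴ mol.
Photon count: 7.317×10⁻⁴ × 6.022×10²³ = 4.41×10²⁰.

4.41×10²⁰ photons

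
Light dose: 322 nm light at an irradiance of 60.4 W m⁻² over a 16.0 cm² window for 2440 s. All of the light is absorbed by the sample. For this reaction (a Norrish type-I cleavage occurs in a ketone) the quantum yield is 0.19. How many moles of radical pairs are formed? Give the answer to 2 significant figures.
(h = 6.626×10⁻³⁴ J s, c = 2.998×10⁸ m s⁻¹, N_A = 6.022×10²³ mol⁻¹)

1.2×10⁻⁴ mol

Photon energy at 322 nm: hc/λ = (6.626×10⁻³⁴)(2.998×10⁸)/(322×10⁻⁹) = 6.169×10⁻¹⁹ J.
Energy delivered: (60.4 W m⁻²)(16.0×10⁻⁴ m²)(2440 s) = 235.8 J.
Photons incident: 235.8 / 6.169×10⁻¹⁹ = 3.822×10²⁰, i.e. 3.822×10²⁰/6.022×10²³ = 6.347×10⁻⁴ mol.
Product: Φ × n_abs = 0.19 × 6.347×10⁻⁴ = 1.206×10⁻⁴ mol.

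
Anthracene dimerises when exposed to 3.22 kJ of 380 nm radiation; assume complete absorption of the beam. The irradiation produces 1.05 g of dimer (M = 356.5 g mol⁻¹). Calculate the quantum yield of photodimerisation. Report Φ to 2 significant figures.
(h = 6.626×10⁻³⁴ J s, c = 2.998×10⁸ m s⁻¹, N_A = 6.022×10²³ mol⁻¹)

Φ = 0.29

Product: 1.05 g / 356.5 g mol⁻¹ = 0.002945 mol.
Photon energy at 380 nm: hc/λ = (6.626×10⁻³⁴)(2.998×10⁸)/(380×10⁻⁹) = 5.228×10⁻¹⁹ J.
Incident energy: 3.22 kJ = 3220 J.
Photons incident: 3220 / 5.228×10⁻¹⁹ = 6.159×10²¹, i.e. 6.159×10²¹/6.022×10²³ = 0.01023 mol.
Φ = 0.002945 mol / 0.01023 mol photons = 0.29.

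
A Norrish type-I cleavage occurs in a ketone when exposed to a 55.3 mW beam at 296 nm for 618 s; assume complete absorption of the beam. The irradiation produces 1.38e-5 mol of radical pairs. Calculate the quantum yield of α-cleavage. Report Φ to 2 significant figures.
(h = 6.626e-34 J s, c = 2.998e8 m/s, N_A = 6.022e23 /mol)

Photon energy at 296 nm: hc/λ = (6.626e-34)(2.998e8)/(296e-9) = 6.711e-19 J.
Energy delivered: (55.3 mW)(618 s) = 34.18 J.
Photons incident: 34.18 / 6.711e-19 = 5.093e19, i.e. 5.093e19/6.022e23 = 8.457e-5 mol.
Φ = 1.38e-5 mol / 8.457e-5 mol photons = 0.16.

Φ = 0.16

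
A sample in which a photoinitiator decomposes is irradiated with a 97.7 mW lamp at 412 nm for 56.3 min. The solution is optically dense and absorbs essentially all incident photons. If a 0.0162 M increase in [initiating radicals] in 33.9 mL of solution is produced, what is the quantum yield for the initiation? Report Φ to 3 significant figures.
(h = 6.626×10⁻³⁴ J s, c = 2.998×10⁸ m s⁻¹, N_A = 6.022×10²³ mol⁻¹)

Φ = 0.483

Product: (0.0162 M)(0.0339 L) = 5.492×10⁻⁴ mol.
Photon energy at 412 nm: hc/λ = (6.626×10⁻³⁴)(2.998×10⁸)/(412×10⁻⁹) = 4.822×10⁻¹⁹ J.
Energy delivered: (97.7 mW)(3378 s) = 330.0 J.
Photons incident: 330.0 / 4.822×10⁻¹⁹ = 6.844×10²⁰, i.e. 6.844×10²⁰/6.022×10²³ = 0.001136 mol.
Φ = 5.492×10⁻⁴ mol / 0.001136 mol photons = 0.483.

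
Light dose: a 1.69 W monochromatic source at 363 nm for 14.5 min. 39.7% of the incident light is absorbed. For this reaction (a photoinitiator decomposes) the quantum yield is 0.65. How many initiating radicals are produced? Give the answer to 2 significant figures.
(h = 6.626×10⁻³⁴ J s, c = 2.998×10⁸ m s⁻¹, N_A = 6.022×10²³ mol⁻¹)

6.9×10²⁰ initiating radicals

Photon energy at 363 nm: hc/λ = (6.626×10⁻³⁴)(2.998×10⁸)/(363×10⁻⁹) = 5.472×10⁻¹⁹ J.
Energy delivered: (1.69 W)(870 s) = 1470 J.
Photons incident: 1470 / 5.472×10⁻¹⁹ = 2.686×10²¹, i.e. 2.686×10²¹/6.022×10²³ = 0.004460 mol.
Photons absorbed: 0.397 × 0.004460 = 0.001771 mol.
Product: Φ × n_abs = 0.65 × 0.001771 = 0.001151 mol.
As a count: 0.001151 × 6.022×10²³ = 6.9×10²⁰.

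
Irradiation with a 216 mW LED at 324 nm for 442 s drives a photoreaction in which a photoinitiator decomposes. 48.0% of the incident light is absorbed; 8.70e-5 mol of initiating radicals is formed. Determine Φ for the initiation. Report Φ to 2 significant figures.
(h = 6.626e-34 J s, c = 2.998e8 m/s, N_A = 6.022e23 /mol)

Φ = 0.70

Photon energy at 324 nm: hc/λ = (6.626e-34)(2.998e8)/(324e-9) = 6.131e-19 J.
Energy delivered: (216 mW)(442 s) = 95.47 J.
Photons incident: 95.47 / 6.131e-19 = 1.557e20, i.e. 1.557e20/6.022e23 = 2.586e-4 mol.
Photons absorbed: 0.480 × 2.586e-4 = 1.241e-4 mol.
Φ = 8.70e-5 mol / 1.241e-4 mol photons = 0.70.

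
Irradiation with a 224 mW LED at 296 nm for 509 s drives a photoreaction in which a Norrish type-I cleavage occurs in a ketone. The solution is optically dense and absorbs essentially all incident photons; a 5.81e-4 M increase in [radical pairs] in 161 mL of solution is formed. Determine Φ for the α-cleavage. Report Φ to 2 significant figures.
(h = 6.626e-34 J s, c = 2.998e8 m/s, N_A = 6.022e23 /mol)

Φ = 0.33

Product: (5.81e-4 M)(0.161 L) = 9.354e-5 mol.
Photon energy at 296 nm: hc/λ = (6.626e-34)(2.998e8)/(296e-9) = 6.711e-19 J.
Energy delivered: (224 mW)(509 s) = 114.0 J.
Photons incident: 114.0 / 6.711e-19 = 1.699e20, i.e. 1.699e20/6.022e23 = 2.821e-4 mol.
Φ = 9.354e-5 mol / 2.821e-4 mol photons = 0.33.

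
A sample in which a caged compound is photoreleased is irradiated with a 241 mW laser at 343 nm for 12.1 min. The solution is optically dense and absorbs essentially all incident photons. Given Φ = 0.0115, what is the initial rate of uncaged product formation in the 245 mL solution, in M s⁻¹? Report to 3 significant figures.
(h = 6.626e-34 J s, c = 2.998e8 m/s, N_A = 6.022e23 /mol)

3.24e-8 M s⁻¹

Photon energy at 343 nm: hc/λ = (6.626e-34)(2.998e8)/(343e-9) = 5.791e-19 J.
Energy delivered: (241 mW)(726 s) = 175.0 J.
Photons incident: 175.0 / 5.791e-19 = 3.022e20, i.e. 3.022e20/6.022e23 = 5.018e-4 mol.
Product formed: 0.0115 × 5.018e-4 = 5.771e-6 mol.
Rate: 5.771e-6 mol / (726 s × 0.245 L) = 3.24e-8 M s⁻¹.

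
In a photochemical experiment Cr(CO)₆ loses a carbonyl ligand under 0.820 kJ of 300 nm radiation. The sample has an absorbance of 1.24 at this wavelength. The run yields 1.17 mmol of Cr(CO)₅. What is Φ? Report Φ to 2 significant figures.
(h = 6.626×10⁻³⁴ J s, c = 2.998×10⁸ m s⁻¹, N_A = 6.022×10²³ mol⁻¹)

Product: 1.17 mmol = 0.00117 mol.
Photon energy at 300 nm: hc/λ = (6.626×10⁻³⁴)(2.998×10⁸)/(300×10⁻⁹) = 6.622×10⁻¹⁹ J.
Incident energy: 0.820 kJ = 820 J.
Photons incident: 820 / 6.622×10⁻¹⁹ = 1.238×10²¹, i.e. 1.238×10²¹/6.022×10²³ = 0.002056 mol.
Fraction absorbed: 1 − 10^(−1.24) = 0.9425.
Photons absorbed: 0.9425 × 0.002056 = 0.001938 mol.
Φ = 0.00117 mol / 0.001938 mol photons = 0.60.

Φ = 0.60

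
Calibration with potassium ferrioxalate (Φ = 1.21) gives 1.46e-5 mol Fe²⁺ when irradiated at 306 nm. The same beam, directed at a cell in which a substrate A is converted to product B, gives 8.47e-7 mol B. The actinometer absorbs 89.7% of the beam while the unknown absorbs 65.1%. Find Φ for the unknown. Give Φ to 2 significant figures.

Φ = 0.097

Photons absorbed by the actinometer: 1.46e-5 / 1.21 = 1.207e-5 mol.
Incident flux: 1.207e-5 / 0.897 = 1.346e-5 einstein.
Absorbed by unknown: 0.651 × 1.346e-5 = 8.762e-6 mol.
Φ(unknown) = 8.47e-7 / 8.762e-6 = 0.097.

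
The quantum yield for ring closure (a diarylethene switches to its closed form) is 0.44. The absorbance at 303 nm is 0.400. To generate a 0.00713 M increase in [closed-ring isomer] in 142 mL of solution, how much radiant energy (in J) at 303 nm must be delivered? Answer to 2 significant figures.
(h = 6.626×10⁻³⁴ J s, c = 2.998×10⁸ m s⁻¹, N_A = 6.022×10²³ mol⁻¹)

Product: (0.00713 M)(0.142 L) = 0.001012 mol.
Photons that must be absorbed: 0.001012 / 0.44 = 0.002300 mol.
Fraction absorbed: 1 − 10^(−0.400) = 0.6019.
Incident photons needed: 0.002300 / 0.6019 = 0.003821 mol.
Photon energy: hc/λ = 6.556×10⁻¹⁹ J; per mole, 3.948×10⁵ J mol⁻¹.
Energy required: 0.003821 × 3.948×10⁵ = 1500 J.

1500 J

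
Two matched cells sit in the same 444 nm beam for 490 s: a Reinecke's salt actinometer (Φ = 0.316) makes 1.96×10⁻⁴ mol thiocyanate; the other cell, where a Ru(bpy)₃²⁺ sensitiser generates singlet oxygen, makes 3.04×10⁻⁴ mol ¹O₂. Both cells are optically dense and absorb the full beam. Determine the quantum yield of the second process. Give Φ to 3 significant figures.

Φ = 0.490

Photons absorbed by the actinometer: 1.96×10⁻⁴ / 0.316 = 6.203×10⁻⁴ mol.
Φ(unknown) = 3.04×10⁻⁴ / 6.203×10⁻⁴ = 0.490.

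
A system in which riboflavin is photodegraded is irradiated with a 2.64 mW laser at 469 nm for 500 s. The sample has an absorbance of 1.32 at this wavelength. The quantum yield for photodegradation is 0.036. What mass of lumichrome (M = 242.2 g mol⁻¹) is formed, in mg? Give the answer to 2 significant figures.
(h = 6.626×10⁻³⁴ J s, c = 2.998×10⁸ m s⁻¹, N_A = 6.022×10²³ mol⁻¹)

Photon energy at 469 nm: hc/λ = (6.626×10⁻³⁴)(2.998×10⁸)/(469×10⁻⁹) = 4.236×10⁻¹⁹ J.
Energy delivered: (2.64 mW)(500 s) = 1.320 J.
Photons incident: 1.320 / 4.236×10⁻¹⁹ = 3.116×10¹⁸, i.e. 3.116×10¹⁸/6.022×10²³ = 5.174×10⁻⁶ mol.
Fraction absorbed: 1 − 10^(−1.32) = 0.9521.
Photons absorbed: 0.9521 × 5.174×10⁻⁶ = 4.926×10⁻⁶ mol.
Product: Φ × n_abs = 0.036 × 4.926×10⁻⁶ = 1.773×10⁻⁷ mol.
Mass: 1.773×10⁻⁷ × 242.2 = 4.294×10⁻⁵ g = 0.043 mg.

0.043 mg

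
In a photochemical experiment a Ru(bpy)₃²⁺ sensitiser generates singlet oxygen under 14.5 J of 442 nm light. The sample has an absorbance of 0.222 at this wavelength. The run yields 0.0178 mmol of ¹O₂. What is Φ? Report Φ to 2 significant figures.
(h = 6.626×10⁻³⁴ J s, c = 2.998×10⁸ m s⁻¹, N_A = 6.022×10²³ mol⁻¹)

Φ = 0.83

Product: 0.0178 mmol = 1.78×10⁻⁵ mol.
Photon energy at 442 nm: hc/λ = (6.626×10⁻³⁴)(2.998×10⁸)/(442×10⁻⁹) = 4.494×10⁻¹⁹ J.
Photons incident: 14.5 / 4.494×10⁻¹⁹ = 3.227×10¹⁹, i.e. 3.227×10¹⁹/6.022×10²³ = 5.359×10⁻⁵ mol.
Fraction absorbed: 1 − 10^(−0.222) = 0.4002.
Photons absorbed: 0.4002 × 5.359×10⁻⁵ = 2.145×10⁻⁵ mol.
Φ = 1.78×10⁻⁵ mol / 2.145×10⁻⁵ mol photons = 0.83.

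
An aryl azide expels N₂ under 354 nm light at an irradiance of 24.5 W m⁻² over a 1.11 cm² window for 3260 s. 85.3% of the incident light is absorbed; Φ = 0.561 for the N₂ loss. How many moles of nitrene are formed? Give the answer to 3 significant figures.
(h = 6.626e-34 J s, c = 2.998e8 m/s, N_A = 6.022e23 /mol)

1.26e-5 mol

Photon energy at 354 nm: hc/λ = (6.626e-34)(2.998e8)/(354e-9) = 5.612e-19 J.
Energy delivered: (24.5 W m⁻²)(1.11e-4 m²)(3260 s) = 8.866 J.
Photons incident: 8.866 / 5.612e-19 = 1.580e19, i.e. 1.580e19/6.022e23 = 2.624e-5 mol.
Photons absorbed: 0.853 × 2.624e-5 = 2.238e-5 mol.
Product: Φ × n_abs = 0.561 × 2.238e-5 = 1.256e-5 mol.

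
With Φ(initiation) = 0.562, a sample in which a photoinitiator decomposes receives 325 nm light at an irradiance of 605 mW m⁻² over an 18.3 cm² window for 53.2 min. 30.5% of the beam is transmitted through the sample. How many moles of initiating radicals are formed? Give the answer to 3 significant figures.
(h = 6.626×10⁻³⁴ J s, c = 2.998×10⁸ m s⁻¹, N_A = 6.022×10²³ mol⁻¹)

Photon energy at 325 nm: hc/λ = (6.626×10⁻³⁴)(2.998×10⁸)/(325×10⁻⁹) = 6.112×10⁻¹⁹ J.
Energy delivered: (605 mW m⁻²)(18.3×10⁻⁴ m²)(3192 s) = 3.534 J.
Photons incident: 3.534 / 6.112×10⁻¹⁹ = 5.782×10¹⁸, i.e. 5.782×10¹⁸/6.022×10²³ = 9.601×10⁻⁶ mol.
Fraction absorbed: 1 − 30.5/100 = 0.6950.
Photons absorbed: 0.6950 × 9.601×10⁻⁶ = 6.673×10⁻⁶ mol.
Product: Φ × n_abs = 0.562 × 6.673×10⁻⁶ = 3.750×10⁻⁶ mol.

3.75×10⁻⁶ mol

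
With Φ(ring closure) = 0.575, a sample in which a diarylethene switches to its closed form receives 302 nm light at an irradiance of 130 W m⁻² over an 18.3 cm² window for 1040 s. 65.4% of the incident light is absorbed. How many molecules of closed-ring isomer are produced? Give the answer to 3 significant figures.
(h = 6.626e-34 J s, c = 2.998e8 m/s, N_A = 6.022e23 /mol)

Photon energy at 302 nm: hc/λ = (6.626e-34)(2.998e8)/(302e-9) = 6.578e-19 J.
Energy delivered: (130 W m⁻²)(18.3e-4 m²)(1040 s) = 247.4 J.
Photons incident: 247.4 / 6.578e-19 = 3.761e20, i.e. 3.761e20/6.022e23 = 6.245e-4 mol.
Photons absorbed: 0.654 × 6.245e-4 = 4.084e-4 mol.
Product: Φ × n_abs = 0.575 × 4.084e-4 = 2.348e-4 mol.
As a count: 2.348e-4 × 6.022e23 = 1.41e20.

1.41e20 molecules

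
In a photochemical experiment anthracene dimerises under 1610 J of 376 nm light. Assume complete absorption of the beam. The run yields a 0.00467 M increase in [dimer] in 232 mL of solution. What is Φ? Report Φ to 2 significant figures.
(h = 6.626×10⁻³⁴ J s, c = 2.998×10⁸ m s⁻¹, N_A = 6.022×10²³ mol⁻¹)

Product: (0.00467 M)(0.232 L) = 0.001083 mol.
Photon energy at 376 nm: hc/λ = (6.626×10⁻³⁴)(2.998×10⁸)/(376×10⁻⁹) = 5.283×10⁻¹⁹ J.
Photons incident: 1610 / 5.283×10⁻¹⁹ = 3.048×10²¹, i.e. 3.048×10²¹/6.022×10²³ = 0.005061 mol.
Φ = 0.001083 mol / 0.005061 mol photons = 0.21.

Φ = 0.21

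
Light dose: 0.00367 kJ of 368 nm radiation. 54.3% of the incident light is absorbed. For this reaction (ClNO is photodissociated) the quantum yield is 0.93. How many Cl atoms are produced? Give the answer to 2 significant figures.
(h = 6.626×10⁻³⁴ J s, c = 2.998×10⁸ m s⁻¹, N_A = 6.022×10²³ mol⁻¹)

3.4×10¹⁸ atoms

Photon energy at 368 nm: hc/λ = (6.626×10⁻³⁴)(2.998×10⁸)/(368×10⁻⁹) = 5.398×10⁻¹⁹ J.
Incident energy: 0.00367 kJ = 3.67 J.
Photons incident: 3.67 / 5.398×10⁻¹⁹ = 6.799×10¹⁸, i.e. 6.799×10¹⁸/6.022×10²³ = 1.129×10⁻⁵ mol.
Photons absorbed: 0.543 × 1.129×10⁻⁵ = 6.130×10⁻⁶ mol.
Product: Φ × n_abs = 0.93 × 6.130×10⁻⁶ = 5.701×10⁻⁶ mol.
As a count: 5.701×10⁻⁶ × 6.022×10²³ = 3.4×10¹⁸.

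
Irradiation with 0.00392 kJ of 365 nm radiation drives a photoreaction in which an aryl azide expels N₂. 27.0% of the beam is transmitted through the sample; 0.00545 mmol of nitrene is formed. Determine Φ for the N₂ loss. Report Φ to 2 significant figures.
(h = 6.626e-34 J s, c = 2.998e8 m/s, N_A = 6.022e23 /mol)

Product: 0.00545 mmol = 5.45e-6 mol.
Photon energy at 365 nm: hc/λ = (6.626e-34)(2.998e8)/(365e-9) = 5.442e-19 J.
Incident energy: 0.00392 kJ = 3.92 J.
Photons incident: 3.92 / 5.442e-19 = 7.203e18, i.e. 7.203e18/6.022e23 = 1.196e-5 mol.
Fraction absorbed: 1 − 27.0/100 = 0.7300.
Photons absorbed: 0.7300 × 1.196e-5 = 8.731e-6 mol.
Φ = 5.45e-6 mol / 8.731e-6 mol photons = 0.62.

Φ = 0.62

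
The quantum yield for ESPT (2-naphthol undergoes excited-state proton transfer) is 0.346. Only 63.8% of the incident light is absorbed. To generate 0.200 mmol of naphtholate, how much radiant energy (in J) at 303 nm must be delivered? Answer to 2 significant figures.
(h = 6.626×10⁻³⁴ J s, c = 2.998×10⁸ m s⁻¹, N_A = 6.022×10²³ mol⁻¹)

360 J

Product: 0.200 mmol = 2.00×10⁻⁴ mol.
Photons that must be absorbed: 2.00×10⁻⁴ / 0.346 = 5.780×10⁻⁴ mol.
Incident photons needed: 5.780×10⁻⁴ / 0.638 = 9.060×10⁻⁴ mol.
Photon energy: hc/λ = 6.556×10⁻¹⁹ J; per mole, 3.948×10⁵ J mol⁻¹.
Energy required: 9.060×10⁻⁴ × 3.948×10⁵ = 360 J.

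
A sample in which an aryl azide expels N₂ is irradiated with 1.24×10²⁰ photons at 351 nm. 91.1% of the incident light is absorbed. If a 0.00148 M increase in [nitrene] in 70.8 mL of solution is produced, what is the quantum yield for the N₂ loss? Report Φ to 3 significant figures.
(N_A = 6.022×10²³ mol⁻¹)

Φ = 0.559

Product: (0.00148 M)(0.0708 L) = 1.048×10⁻⁴ mol.
Moles of photons: 1.24×10²⁰ / 6.022×10²³ = 2.059×10⁻⁴ mol.
Photons absorbed: 0.911 × 2.059×10⁻⁴ = 1.876×10⁻⁴ mol.
Φ = 1.048×10⁻⁴ mol / 1.876×10⁻⁴ mol photons = 0.559.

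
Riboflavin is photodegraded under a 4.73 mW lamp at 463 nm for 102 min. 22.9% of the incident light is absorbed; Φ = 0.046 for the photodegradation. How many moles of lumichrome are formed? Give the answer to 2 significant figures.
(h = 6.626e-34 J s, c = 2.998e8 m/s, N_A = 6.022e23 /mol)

Photon energy at 463 nm: hc/λ = (6.626e-34)(2.998e8)/(463e-9) = 4.290e-19 J.
Energy delivered: (4.73 mW)(6120 s) = 28.95 J.
Photons incident: 28.95 / 4.290e-19 = 6.748e19, i.e. 6.748e19/6.022e23 = 1.121e-4 mol.
Photons absorbed: 0.229 × 1.121e-4 = 2.567e-5 mol.
Product: Φ × n_abs = 0.046 × 2.567e-5 = 1.181e-6 mol.

1.2e-6 mol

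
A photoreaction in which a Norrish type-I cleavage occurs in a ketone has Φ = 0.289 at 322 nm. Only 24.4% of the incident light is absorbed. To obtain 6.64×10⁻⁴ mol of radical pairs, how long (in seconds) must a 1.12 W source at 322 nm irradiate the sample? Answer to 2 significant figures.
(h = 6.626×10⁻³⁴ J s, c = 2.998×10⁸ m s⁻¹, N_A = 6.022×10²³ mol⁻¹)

Photons that must be absorbed: 6.64×10⁻⁴ / 0.289 = 0.002298 mol.
Incident photons needed: 0.002298 / 0.244 = 0.009418 mol.
Photon energy: hc/λ = 6.169×10⁻¹⁹ J; per mole, 3.715×10⁵ J mol⁻¹.
Energy required: 0.009418 × 3.715×10⁵ = 3499 J.
Time: 3499 J / 1.12 W = 3100 s.

t ≈ 3100 s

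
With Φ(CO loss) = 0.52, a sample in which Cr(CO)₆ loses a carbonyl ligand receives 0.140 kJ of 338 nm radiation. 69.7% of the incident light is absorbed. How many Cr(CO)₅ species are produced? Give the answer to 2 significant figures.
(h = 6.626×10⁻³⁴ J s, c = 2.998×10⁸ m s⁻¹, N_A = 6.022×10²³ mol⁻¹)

Photon energy at 338 nm: hc/λ = (6.626×10⁻³⁴)(2.998×10⁸)/(338×10⁻⁹) = 5.877×10⁻¹⁹ J.
Incident energy: 0.140 kJ = 140 J.
Photons incident: 140 / 5.877×10⁻¹⁹ = 2.382×10²⁰, i.e. 2.382×10²⁰/6.022×10²³ = 3.955×10⁻⁴ mol.
Photons absorbed: 0.697 × 3.955×10⁻⁴ = 2.757×10⁻⁴ mol.
Product: Φ × n_abs = 0.52 × 2.757×10⁻⁴ = 1.434×10⁻⁴ mol.
As a count: 1.434×10⁻⁴ × 6.022×10²³ = 8.6×10¹⁹.

8.6×10¹⁹ species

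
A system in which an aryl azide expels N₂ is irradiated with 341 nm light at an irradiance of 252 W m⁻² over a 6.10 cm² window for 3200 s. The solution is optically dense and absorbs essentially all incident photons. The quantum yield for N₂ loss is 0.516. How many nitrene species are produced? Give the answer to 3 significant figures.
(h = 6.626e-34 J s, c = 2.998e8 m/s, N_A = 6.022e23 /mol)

Photon energy at 341 nm: hc/λ = (6.626e-34)(2.998e8)/(341e-9) = 5.825e-19 J.
Energy delivered: (252 W m⁻²)(6.10e-4 m²)(3200 s) = 491.9 J.
Photons incident: 491.9 / 5.825e-19 = 8.445e20, i.e. 8.445e20/6.022e23 = 0.001402 mol.
Product: Φ × n_abs = 0.516 × 0.001402 = 7.234e-4 mol.
As a count: 7.234e-4 × 6.022e23 = 4.36e20.

4.36e20 species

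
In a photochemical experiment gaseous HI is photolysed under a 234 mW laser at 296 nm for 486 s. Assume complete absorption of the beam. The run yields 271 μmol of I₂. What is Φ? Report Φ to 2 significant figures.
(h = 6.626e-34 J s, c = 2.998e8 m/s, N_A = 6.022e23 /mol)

Φ = 0.96

Product: 271 μmol = 2.71e-4 mol.
Photon energy at 296 nm: hc/λ = (6.626e-34)(2.998e8)/(296e-9) = 6.711e-19 J.
Energy delivered: (234 mW)(486 s) = 113.7 J.
Photons incident: 113.7 / 6.711e-19 = 1.694e20, i.e. 1.694e20/6.022e23 = 2.813e-4 mol.
Φ = 2.71e-4 mol / 2.813e-4 mol photons = 0.96.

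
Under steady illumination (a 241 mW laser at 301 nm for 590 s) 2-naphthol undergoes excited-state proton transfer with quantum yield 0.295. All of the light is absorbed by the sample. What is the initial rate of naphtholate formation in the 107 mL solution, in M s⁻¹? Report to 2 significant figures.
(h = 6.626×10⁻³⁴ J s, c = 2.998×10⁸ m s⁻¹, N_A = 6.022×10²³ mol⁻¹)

1.7×10⁻⁶ M s⁻¹

Photon energy at 301 nm: hc/λ = (6.626×10⁻³⁴)(2.998×10⁸)/(301×10⁻⁹) = 6.600×10⁻¹⁹ J.
Energy delivered: (241 mW)(590 s) = 142.2 J.
Photons incident: 142.2 / 6.600×10⁻¹⁹ = 2.155×10²⁰, i.e. 2.155×10²⁰/6.022×10²³ = 3.579×10⁻⁴ mol.
Product formed: 0.295 × 3.579×10⁻⁴ = 1.056×10⁻⁴ mol.
Rate: 1.056×10⁻⁴ mol / (590 s × 0.107 L) = 1.7×10⁻⁶ M s⁻¹.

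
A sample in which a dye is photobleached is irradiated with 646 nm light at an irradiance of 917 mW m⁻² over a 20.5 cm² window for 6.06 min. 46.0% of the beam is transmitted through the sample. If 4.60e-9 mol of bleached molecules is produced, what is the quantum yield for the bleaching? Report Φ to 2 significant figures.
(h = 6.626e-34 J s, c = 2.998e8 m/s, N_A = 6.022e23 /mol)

Φ = 0.0023

Photon energy at 646 nm: hc/λ = (6.626e-34)(2.998e8)/(646e-9) = 3.075e-19 J.
Energy delivered: (917 mW m⁻²)(20.5e-4 m²)(363.6 s) = 0.6835 J.
Photons incident: 0.6835 / 3.075e-19 = 2.223e18, i.e. 2.223e18/6.022e23 = 3.691e-6 mol.
Fraction absorbed: 1 − 46.0/100 = 0.5400.
Photons absorbed: 0.5400 × 3.691e-6 = 1.993e-6 mol.
Φ = 4.60e-9 mol / 1.993e-6 mol photons = 0.0023.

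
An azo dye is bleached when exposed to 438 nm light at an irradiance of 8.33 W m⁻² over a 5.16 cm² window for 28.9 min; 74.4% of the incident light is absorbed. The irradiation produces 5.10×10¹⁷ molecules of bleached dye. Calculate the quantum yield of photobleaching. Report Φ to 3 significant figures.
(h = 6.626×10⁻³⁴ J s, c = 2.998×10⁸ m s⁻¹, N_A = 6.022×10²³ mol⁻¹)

Φ = 0.0417

Product: 5.10×10¹⁷ / 6.022×10²³ = 8.469×10⁻⁷ mol.
Photon energy at 438 nm: hc/λ = (6.626×10⁻³⁴)(2.998×10⁸)/(438×10⁻⁹) = 4.535×10⁻¹⁹ J.
Energy delivered: (8.33 W m⁻²)(5.16×10⁻⁴ m²)(1734 s) = 7.453 J.
Photons incident: 7.453 / 4.535×10⁻¹⁹ = 1.643×10¹⁹, i.e. 1.643×10¹⁹/6.022×10²³ = 2.728×10⁻⁵ mol.
Photons absorbed: 0.744 × 2.728×10⁻⁵ = 2.030×10⁻⁵ mol.
Φ = 8.469×10⁻⁷ mol / 2.030×10⁻⁵ mol photons = 0.0417.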